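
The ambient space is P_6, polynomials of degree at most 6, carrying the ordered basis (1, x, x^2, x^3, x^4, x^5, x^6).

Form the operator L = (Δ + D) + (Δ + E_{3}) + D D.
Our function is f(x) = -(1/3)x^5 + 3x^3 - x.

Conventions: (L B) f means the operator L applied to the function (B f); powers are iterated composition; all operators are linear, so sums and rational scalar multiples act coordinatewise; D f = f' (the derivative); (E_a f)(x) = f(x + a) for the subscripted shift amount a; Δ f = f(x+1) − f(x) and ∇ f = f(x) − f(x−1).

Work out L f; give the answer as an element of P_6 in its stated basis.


the result is g(x) = -(1/3)x^5 - 10x^4 - (121/3)x^3 - (128/3)x^2 - (67/3)x - 2/3

Δ f = -(5/3)x^4 - (10/3)x^3 + (17/3)x^2 + (22/3)x + 5/3
D f = -(5/3)x^4 + 9x^2 - 1
(Δ + D) f = -(10/3)x^4 - (10/3)x^3 + (44/3)x^2 + (22/3)x + 2/3
Δ f = -(5/3)x^4 - (10/3)x^3 + (17/3)x^2 + (22/3)x + 5/3
E_{3} f = -(1/3)x^5 - 5x^4 - 27x^3 - 63x^2 - 55x - 3
(Δ + E_{3}) f = -(1/3)x^5 - (20/3)x^4 - (91/3)x^3 - (172/3)x^2 - (143/3)x - 4/3
D f = -(5/3)x^4 + 9x^2 - 1
D D f = -(20/3)x^3 + 18x
((Δ + D) + (Δ + E_{3}) + D D) f = -(1/3)x^5 - 10x^4 - (121/3)x^3 - (128/3)x^2 - (67/3)x - 2/3


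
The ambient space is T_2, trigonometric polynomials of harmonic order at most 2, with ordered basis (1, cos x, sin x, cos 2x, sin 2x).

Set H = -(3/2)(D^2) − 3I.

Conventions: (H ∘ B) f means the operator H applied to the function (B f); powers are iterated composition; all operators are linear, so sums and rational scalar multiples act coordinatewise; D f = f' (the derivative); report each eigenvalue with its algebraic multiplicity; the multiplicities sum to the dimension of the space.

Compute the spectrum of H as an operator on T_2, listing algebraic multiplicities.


image of 1: -3
image of cos x: -(3/2)cos x
image of sin x: -(3/2)sin x
image of cos 2x: 3cos 2x
image of sin 2x: 3sin 2x
the matrix is diagonal; its diagonal is (-3, -3/2, -3/2, 3, 3)
for a triangular matrix the eigenvalues are the diagonal entries, with algebraic multiplicity their repetition count

λ = -3 (multiplicity 1), λ = -3/2 (multiplicity 2), λ = 3 (multiplicity 2)


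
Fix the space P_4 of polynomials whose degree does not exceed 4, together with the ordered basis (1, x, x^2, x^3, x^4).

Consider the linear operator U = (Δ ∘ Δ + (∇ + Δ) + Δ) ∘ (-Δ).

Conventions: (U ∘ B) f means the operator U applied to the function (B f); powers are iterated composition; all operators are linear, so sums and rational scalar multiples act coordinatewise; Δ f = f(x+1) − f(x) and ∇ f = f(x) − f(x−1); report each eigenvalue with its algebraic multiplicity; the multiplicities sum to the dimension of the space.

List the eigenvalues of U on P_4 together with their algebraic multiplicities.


image of 1: 0
image of x: 0
image of x^2: -6
image of x^3: -18x - 18
image of x^4: -36x^2 - 72x - 66
the matrix is upper triangular; its diagonal is (0, 0, 0, 0, 0)
for a triangular matrix the eigenvalues are the diagonal entries, with algebraic multiplicity their repetition count

λ = 0 (multiplicity 5)


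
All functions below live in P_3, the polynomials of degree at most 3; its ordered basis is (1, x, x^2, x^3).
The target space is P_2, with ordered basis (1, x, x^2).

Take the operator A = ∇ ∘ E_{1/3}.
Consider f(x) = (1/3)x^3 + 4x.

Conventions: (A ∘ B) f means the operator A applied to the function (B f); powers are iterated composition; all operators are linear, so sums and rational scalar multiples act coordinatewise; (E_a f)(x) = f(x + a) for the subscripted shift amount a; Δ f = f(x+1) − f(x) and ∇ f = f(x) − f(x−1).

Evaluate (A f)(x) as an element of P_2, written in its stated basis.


E_{1/3} f = (1/3)x^3 + (1/3)x^2 + (37/9)x + 109/81
∇ E_{1/3} f = x^2 - (1/3)x + 37/9

g(x) = x^2 - (1/3)x + 37/9


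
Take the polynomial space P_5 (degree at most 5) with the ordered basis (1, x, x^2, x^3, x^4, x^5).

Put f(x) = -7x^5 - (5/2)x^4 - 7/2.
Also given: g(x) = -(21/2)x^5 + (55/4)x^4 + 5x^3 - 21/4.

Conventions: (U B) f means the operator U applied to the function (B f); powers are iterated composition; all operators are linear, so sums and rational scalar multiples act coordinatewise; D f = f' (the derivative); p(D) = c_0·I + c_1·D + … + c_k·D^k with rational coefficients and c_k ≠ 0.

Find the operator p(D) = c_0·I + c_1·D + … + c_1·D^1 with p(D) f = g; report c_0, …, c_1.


D^0 f = -7x^5 - (5/2)x^4 - 7/2
D^1 f = -35x^4 - 10x^3
matching coefficients of g against c_0 f + c_1 Df + … from the top degree down determines the c_i
solution: c_0 = 3/2, c_1 = -1/2

p(D) = (3/2)·I − (1/2)·D, i.e. c_0 = 3/2, c_1 = -1/2


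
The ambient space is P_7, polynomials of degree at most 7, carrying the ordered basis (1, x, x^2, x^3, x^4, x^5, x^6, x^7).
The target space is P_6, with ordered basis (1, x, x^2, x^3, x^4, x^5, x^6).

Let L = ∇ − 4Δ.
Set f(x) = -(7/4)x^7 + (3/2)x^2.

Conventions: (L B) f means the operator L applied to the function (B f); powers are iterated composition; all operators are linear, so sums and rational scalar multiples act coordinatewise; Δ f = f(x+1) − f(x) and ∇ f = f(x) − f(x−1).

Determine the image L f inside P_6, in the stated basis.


∇ f = -(49/4)x^6 + (147/4)x^5 - (245/4)x^4 + (245/4)x^3 - (147/4)x^2 + (61/4)x - 13/4
Δ f = -(49/4)x^6 - (147/4)x^5 - (245/4)x^4 - (245/4)x^3 - (147/4)x^2 - (37/4)x - 1/4
(-4Δ) f = 49x^6 + 147x^5 + 245x^4 + 245x^3 + 147x^2 + 37x + 1
(∇ − 4Δ) f = (147/4)x^6 + (735/4)x^5 + (735/4)x^4 + (1225/4)x^3 + (441/4)x^2 + (209/4)x - 9/4

g(x) = (147/4)x^6 + (735/4)x^5 + (735/4)x^4 + (1225/4)x^3 + (441/4)x^2 + (209/4)x - 9/4


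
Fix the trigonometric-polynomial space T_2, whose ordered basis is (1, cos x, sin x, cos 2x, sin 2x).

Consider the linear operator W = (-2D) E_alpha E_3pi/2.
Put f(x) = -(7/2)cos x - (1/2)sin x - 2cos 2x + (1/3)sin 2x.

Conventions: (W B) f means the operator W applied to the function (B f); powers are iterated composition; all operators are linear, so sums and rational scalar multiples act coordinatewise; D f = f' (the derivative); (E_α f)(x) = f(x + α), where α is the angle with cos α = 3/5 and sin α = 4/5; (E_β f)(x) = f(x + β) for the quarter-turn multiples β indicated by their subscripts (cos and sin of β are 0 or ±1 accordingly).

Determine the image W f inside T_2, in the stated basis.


the result is g(x) = 5cos x - 5sin x + (548/75)cos 2x - (88/25)sin 2x

E_3pi/2 f = (1/2)cos x - (7/2)sin x + 2cos 2x - (1/3)sin 2x
E_alpha E_3pi/2 f = -(5/2)cos x - (5/2)sin x - (22/25)cos 2x - (137/75)sin 2x
D (E_alpha E_3pi/2) f = -(5/2)cos x + (5/2)sin x - (274/75)cos 2x + (44/25)sin 2x
(-2D) (E_alpha E_3pi/2) f = 5cos x - 5sin x + (548/75)cos 2x - (88/25)sin 2x


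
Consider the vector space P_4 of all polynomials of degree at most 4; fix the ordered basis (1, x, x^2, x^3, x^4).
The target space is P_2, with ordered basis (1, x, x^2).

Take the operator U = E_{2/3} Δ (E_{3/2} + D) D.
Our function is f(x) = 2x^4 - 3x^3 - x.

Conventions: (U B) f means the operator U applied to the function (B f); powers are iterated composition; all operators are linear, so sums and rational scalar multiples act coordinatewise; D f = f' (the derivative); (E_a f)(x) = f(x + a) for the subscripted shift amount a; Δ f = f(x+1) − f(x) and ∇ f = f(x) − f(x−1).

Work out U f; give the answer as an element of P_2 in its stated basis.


D f = 8x^3 - 9x^2 - 1
E_{3/2} D f = 8x^3 + 27x^2 + 27x + 23/4
D D f = 24x^2 - 18x
(E_{3/2} + D) D f = 8x^3 + 51x^2 + 9x + 23/4
Δ (E_{3/2} + D) D f = 24x^2 + 126x + 68
E_{2/3} Δ (E_{3/2} + D) D f = 24x^2 + 158x + 488/3

g(x) = 24x^2 + 158x + 488/3


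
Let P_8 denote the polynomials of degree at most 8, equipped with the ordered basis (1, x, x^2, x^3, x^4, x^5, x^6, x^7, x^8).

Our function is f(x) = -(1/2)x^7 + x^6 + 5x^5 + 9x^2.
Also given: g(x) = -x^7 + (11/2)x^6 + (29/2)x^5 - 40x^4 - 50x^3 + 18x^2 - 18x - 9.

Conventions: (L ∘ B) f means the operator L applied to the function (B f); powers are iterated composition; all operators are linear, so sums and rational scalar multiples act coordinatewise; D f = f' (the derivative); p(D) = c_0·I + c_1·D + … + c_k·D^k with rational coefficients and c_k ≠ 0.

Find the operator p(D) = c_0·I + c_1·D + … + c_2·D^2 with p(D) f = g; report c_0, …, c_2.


p(D) = 2·I − D − (1/2)·D^2, i.e. c_0 = 2, c_1 = -1, c_2 = -1/2

D^0 f = -(1/2)x^7 + x^6 + 5x^5 + 9x^2
D^1 f = -(7/2)x^6 + 6x^5 + 25x^4 + 18x
D^2 f = -21x^5 + 30x^4 + 100x^3 + 18
matching coefficients of g against c_0 f + c_1 Df + … from the top degree down determines the c_i
solution: c_0 = 2, c_1 = -1, c_2 = -1/2


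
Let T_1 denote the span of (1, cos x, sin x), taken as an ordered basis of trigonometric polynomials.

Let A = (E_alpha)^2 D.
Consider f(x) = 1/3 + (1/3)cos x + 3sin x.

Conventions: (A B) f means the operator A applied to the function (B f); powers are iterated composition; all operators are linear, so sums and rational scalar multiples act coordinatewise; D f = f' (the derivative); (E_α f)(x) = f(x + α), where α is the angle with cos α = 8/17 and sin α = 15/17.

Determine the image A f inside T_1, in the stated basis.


D f = 3cos x - (1/3)sin x
E_alpha D f = (19/17)cos x - (143/51)sin x
E_alpha E_alpha D f = -(563/289)cos x - (1999/867)sin x

the result is g(x) = -(563/289)cos x - (1999/867)sin x


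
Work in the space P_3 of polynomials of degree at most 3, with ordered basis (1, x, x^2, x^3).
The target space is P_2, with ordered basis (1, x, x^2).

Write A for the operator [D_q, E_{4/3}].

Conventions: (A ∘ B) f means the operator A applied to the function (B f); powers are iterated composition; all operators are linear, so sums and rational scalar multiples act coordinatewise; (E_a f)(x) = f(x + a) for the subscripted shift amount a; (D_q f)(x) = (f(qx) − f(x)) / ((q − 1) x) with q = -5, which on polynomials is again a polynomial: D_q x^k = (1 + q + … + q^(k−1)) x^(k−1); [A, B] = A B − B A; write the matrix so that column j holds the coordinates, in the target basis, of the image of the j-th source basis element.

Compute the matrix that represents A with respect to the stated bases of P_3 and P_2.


image of 1: 0
image of x: 0
image of x^2: 8
image of x^3: -72x - 32
each image's coordinates form column j of the matrix

the matrix is [[0, 0, 8, -32]; [0, 0, 0, -72]; [0, 0, 0, 0]] (rows listed top to bottom)


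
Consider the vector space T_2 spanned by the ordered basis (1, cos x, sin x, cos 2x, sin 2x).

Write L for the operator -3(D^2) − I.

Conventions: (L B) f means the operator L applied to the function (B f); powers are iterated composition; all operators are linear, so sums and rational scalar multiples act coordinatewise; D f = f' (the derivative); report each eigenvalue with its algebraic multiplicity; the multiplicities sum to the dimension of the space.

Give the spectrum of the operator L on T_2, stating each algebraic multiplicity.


λ = -1 (multiplicity 1), λ = 2 (multiplicity 2), λ = 11 (multiplicity 2)

image of 1: -1
image of cos x: 2cos x
image of sin x: 2sin x
image of cos 2x: 11cos 2x
image of sin 2x: 11sin 2x
the matrix is diagonal; its diagonal is (-1, 2, 2, 11, 11)
for a triangular matrix the eigenvalues are the diagonal entries, with algebraic multiplicity their repetition count


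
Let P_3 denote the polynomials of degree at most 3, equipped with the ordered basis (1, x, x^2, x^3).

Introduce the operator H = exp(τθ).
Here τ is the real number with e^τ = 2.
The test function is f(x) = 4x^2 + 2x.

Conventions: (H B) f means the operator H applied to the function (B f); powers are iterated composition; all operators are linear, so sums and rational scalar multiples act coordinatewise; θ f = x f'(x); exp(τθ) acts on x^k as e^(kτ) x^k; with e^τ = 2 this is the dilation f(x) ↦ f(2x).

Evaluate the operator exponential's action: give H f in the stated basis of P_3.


g(x) = 16x^2 + 4x

exp(τθ) x^k = e^(kτ) x^k; with e^τ = 2 this sends x^k to 2^k x^k
x ↦ 2 x
x^2 ↦ 4 x^2
applying this coordinatewise to f: exp(τθ) f = 16x^2 + 4x


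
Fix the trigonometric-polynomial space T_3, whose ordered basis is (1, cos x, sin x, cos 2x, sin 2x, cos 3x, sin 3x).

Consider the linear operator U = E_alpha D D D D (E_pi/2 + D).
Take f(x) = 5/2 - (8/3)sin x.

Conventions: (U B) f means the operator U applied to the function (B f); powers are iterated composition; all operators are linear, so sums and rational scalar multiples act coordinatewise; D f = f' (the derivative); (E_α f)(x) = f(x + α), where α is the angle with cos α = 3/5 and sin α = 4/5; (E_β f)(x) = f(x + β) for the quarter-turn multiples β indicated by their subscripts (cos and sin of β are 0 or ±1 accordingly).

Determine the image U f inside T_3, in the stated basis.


the result is g(x) = -(16/5)cos x + (64/15)sin x

E_pi/2 f = 5/2 - (8/3)cos x
D f = -(8/3)cos x
(E_pi/2 + D) f = 5/2 - (16/3)cos x
D (E_pi/2 + D) f = (16/3)sin x
D D (E_pi/2 + D) f = (16/3)cos x
D (D D (E_pi/2 + D)) f = -(16/3)sin x
D D (D D (E_pi/2 + D)) f = -(16/3)cos x
E_alpha D D (D D (E_pi/2 + D)) f = -(16/5)cos x + (64/15)sin x


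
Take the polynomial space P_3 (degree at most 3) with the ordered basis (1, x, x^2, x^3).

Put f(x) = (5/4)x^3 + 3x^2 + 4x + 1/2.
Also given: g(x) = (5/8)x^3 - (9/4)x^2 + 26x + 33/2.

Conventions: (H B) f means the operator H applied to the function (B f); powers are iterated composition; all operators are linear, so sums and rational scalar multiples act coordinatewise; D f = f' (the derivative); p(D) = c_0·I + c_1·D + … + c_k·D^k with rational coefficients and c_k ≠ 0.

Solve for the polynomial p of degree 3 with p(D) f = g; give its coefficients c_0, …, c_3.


p(D) = (1/2)·I − D + 4·D^2 − (1/2)·D^3, i.e. c_0 = 1/2, c_1 = -1, c_2 = 4, c_3 = -1/2

D^0 f = (5/4)x^3 + 3x^2 + 4x + 1/2
D^1 f = (15/4)x^2 + 6x + 4
D^2 f = (15/2)x + 6
D^3 f = 15/2
matching coefficients of g against c_0 f + c_1 Df + … from the top degree down determines the c_i
solution: c_0 = 1/2, c_1 = -1, c_2 = 4, c_3 = -1/2


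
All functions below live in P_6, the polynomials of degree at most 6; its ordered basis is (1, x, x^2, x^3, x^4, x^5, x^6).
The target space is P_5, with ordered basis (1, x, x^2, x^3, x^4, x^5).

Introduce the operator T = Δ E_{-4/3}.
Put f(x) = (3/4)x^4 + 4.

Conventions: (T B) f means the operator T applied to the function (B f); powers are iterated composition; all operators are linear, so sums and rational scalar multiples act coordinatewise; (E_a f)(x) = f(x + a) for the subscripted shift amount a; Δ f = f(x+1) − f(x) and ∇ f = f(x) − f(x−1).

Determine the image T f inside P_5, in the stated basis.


g(x) = 3x^3 - (15/2)x^2 + 7x - 85/36

E_{-4/3} f = (3/4)x^4 - 4x^3 + 8x^2 - (64/9)x + 172/27
Δ E_{-4/3} f = 3x^3 - (15/2)x^2 + 7x - 85/36


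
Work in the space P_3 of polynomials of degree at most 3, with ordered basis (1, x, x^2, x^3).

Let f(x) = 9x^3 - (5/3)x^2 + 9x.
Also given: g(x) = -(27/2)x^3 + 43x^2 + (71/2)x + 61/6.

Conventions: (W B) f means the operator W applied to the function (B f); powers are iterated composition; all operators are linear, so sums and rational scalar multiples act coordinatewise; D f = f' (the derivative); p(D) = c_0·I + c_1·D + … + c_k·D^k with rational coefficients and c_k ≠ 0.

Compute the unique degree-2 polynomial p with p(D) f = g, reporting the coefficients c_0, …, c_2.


D^0 f = 9x^3 - (5/3)x^2 + 9x
D^1 f = 27x^2 - (10/3)x + 9
D^2 f = 54x - 10/3
matching coefficients of g against c_0 f + c_1 Df + … from the top degree down determines the c_i
solution: c_0 = -3/2, c_1 = 3/2, c_2 = 1

c_0 = -3/2, c_1 = 3/2, c_2 = 1


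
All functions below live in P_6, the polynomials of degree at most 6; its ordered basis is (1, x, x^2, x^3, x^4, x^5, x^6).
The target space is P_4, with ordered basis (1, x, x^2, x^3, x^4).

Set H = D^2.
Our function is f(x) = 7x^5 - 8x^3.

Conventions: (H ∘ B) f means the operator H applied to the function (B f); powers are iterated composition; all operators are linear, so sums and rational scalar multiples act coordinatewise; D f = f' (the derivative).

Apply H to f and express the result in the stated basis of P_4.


D f = 35x^4 - 24x^2
D D f = 140x^3 - 48x

the result is g(x) = 140x^3 - 48x


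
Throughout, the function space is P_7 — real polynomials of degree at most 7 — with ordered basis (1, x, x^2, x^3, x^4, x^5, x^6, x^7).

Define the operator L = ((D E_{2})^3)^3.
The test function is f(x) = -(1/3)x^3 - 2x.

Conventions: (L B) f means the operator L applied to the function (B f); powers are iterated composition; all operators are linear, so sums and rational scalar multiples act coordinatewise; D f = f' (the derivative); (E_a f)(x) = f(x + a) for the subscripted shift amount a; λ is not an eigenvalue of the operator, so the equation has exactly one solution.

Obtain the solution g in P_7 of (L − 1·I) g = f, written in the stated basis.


write g with unknown coordinates in the stated basis and equate coefficients in (L − 1·I) g = f
solving from the highest basis element down gives g = (1/3)x^3 + 2x
check: L g = 0
so L g − 1·g = -(1/3)x^3 - 2x = f ✓

the result is g(x) = (1/3)x^3 + 2x


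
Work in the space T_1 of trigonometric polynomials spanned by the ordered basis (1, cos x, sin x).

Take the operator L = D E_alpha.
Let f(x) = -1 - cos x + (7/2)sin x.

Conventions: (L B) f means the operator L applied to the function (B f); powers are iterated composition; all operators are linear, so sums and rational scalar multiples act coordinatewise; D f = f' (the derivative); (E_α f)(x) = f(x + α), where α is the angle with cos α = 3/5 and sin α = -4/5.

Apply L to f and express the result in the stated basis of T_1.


E_alpha f = -1 - (17/5)cos x + (13/10)sin x
D E_alpha f = (13/10)cos x + (17/5)sin x

g(x) = (13/10)cos x + (17/5)sin x


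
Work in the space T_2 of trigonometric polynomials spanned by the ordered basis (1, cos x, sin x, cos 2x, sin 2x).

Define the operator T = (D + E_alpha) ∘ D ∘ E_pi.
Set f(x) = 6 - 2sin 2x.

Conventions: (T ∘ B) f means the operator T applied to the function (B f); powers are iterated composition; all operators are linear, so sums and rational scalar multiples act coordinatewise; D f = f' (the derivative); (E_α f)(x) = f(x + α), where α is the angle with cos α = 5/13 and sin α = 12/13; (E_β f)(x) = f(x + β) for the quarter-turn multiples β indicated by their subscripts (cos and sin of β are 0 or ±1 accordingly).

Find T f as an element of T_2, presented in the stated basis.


the result is g(x) = (476/169)cos 2x + (1832/169)sin 2x

E_pi f = 6 - 2sin 2x
D E_pi f = -4cos 2x
D (D ∘ E_pi) f = 8sin 2x
E_alpha (D ∘ E_pi) f = (476/169)cos 2x + (480/169)sin 2x
(D + E_alpha) (D ∘ E_pi) f = (476/169)cos 2x + (1832/169)sin 2x


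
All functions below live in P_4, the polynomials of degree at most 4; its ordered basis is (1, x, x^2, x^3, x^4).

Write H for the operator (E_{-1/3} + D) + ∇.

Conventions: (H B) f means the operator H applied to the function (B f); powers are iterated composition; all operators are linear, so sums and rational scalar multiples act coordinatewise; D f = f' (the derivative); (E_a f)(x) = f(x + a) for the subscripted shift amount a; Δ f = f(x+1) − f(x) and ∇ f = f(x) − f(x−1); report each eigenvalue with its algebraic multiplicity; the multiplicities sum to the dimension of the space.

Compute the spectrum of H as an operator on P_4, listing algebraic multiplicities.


λ = 1 (multiplicity 5)

image of 1: 1
image of x: x + 5/3
image of x^2: x^2 + (10/3)x - 8/9
image of x^3: x^3 + 5x^2 - (8/3)x + 26/27
image of x^4: x^4 + (20/3)x^3 - (16/3)x^2 + (104/27)x - 80/81
the matrix is upper triangular; its diagonal is (1, 1, 1, 1, 1)
for a triangular matrix the eigenvalues are the diagonal entries, with algebraic multiplicity their repetition count


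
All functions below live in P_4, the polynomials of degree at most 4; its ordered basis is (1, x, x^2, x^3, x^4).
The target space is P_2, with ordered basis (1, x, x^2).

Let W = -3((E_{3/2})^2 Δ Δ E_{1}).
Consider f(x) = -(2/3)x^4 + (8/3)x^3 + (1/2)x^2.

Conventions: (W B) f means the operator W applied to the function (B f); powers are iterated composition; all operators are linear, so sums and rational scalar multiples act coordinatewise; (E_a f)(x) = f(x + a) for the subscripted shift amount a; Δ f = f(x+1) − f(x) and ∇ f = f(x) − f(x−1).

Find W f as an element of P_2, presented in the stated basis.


E_{1} f = -(2/3)x^4 + (9/2)x^2 + (19/3)x + 5/2
Δ E_{1} f = -(8/3)x^3 - 4x^2 + (19/3)x + 61/6
Δ (Δ E_{1}) f = -8x^2 - 16x - 1/3
E_{3/2} Δ (Δ E_{1}) f = -8x^2 - 40x - 127/3
E_{3/2} E_{3/2} Δ (Δ E_{1}) f = -8x^2 - 64x - 361/3
(-3((E_{3/2})^2 Δ Δ E_{1})) f = 24x^2 + 192x + 361

the result is g(x) = 24x^2 + 192x + 361


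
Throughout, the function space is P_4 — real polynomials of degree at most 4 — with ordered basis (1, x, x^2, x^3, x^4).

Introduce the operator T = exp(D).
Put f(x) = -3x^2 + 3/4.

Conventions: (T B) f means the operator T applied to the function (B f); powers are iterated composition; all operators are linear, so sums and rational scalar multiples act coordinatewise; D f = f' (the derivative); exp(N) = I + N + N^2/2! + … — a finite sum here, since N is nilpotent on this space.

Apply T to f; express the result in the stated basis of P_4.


order-1 term: -6x
order-2 term: -3
the series for exp(D) f terminates at order 2
exp(D) f = -3x^2 - 6x - 9/4

the image equals g(x) = -3x^2 - 6x - 9/4


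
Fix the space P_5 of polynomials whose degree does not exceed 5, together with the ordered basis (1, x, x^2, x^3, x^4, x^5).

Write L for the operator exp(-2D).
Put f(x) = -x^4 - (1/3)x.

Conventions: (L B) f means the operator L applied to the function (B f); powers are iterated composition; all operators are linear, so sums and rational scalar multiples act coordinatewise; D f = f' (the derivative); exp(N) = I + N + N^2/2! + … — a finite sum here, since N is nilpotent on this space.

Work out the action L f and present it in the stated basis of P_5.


g(x) = -x^4 + 8x^3 - 24x^2 + (95/3)x - 46/3

order-1 term: 8x^3 + 2/3
order-2 term: -24x^2
order-3 term: 32x
order-4 term: -16
the series for exp(-2D) f terminates at order 4
exp(-2D) f = -x^4 + 8x^3 - 24x^2 + (95/3)x - 46/3


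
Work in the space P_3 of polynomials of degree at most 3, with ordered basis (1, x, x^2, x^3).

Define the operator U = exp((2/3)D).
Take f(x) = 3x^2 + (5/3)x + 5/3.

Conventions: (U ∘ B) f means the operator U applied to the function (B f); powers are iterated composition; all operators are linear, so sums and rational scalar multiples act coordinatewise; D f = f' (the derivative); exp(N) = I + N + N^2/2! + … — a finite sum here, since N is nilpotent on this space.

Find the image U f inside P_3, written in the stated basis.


order-1 term: 4x + 10/9
order-2 term: 4/3
the series for exp((2/3)D) f terminates at order 2
exp((2/3)D) f = 3x^2 + (17/3)x + 37/9

the image equals g(x) = 3x^2 + (17/3)x + 37/9


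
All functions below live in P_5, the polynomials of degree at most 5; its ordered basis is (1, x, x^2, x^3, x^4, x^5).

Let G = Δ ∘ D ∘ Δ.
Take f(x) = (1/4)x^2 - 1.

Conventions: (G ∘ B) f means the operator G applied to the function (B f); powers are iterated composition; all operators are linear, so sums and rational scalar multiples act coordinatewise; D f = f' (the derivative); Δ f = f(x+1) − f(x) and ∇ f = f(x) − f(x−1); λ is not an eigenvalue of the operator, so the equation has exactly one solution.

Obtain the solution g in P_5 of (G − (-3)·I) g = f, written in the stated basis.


write g with unknown coordinates in the stated basis and equate coefficients in (G − (-3)·I) g = f
solving from the highest basis element down gives g = (1/12)x^2 - 1/3
check: G g = 0
so G g − (-3)·g = (1/4)x^2 - 1 = f ✓

the result is g(x) = (1/12)x^2 - 1/3


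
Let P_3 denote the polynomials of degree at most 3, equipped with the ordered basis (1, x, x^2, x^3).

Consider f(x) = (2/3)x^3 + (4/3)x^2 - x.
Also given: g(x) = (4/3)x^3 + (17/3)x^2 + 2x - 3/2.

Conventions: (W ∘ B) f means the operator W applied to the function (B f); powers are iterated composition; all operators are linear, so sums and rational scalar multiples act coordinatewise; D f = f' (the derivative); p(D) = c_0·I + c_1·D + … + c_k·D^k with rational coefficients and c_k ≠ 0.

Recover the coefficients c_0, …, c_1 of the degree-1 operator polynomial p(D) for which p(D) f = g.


D^0 f = (2/3)x^3 + (4/3)x^2 - x
D^1 f = 2x^2 + (8/3)x - 1
matching coefficients of g against c_0 f + c_1 Df + … from the top degree down determines the c_i
solution: c_0 = 2, c_1 = 3/2

c_0 = 2, c_1 = 3/2


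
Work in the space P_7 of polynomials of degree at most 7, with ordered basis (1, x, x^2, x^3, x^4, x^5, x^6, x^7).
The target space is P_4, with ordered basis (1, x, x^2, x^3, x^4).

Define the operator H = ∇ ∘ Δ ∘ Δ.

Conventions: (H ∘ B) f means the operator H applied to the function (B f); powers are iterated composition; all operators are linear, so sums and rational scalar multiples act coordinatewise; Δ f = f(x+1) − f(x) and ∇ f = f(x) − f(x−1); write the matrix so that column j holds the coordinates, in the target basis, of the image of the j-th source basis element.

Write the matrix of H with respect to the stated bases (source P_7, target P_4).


image of 1: 0
image of x: 0
image of x^2: 0
image of x^3: 6
image of x^4: 24x + 12
image of x^5: 60x^2 + 60x + 30
image of x^6: 120x^3 + 180x^2 + 180x + 60
image of x^7: 210x^4 + 420x^3 + 630x^2 + 420x + 126
each image's coordinates form column j of the matrix

the matrix is [[0, 0, 0, 6, 12, 30, 60, 126]; [0, 0, 0, 0, 24, 60, 180, 420]; [0, 0, 0, 0, 0, 60, 180, 630]; [0, 0, 0, 0, 0, 0, 120, 420]; [0, 0, 0, 0, 0, 0, 0, 210]] (rows listed top to bottom)


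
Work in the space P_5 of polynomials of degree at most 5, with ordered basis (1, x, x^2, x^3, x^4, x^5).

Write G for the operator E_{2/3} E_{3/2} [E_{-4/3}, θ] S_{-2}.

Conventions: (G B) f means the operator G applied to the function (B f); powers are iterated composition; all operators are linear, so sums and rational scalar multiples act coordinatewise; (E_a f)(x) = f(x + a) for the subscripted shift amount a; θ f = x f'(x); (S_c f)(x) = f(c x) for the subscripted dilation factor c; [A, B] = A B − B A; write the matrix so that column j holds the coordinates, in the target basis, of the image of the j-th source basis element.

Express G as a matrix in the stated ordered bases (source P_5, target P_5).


the matrix is [[0, 8/3, -80/9, 200/9, -4000/81, 25000/243]; [0, 0, -32/3, 160/3, -1600/9, 40000/81]; [0, 0, 0, 32, -640/3, 8000/9]; [0, 0, 0, 0, -256/3, 6400/9]; [0, 0, 0, 0, 0, 640/3]; [0, 0, 0, 0, 0, 0]] (rows listed top to bottom)

image of 1: 0
image of x: 8/3
image of x^2: -(32/3)x - 80/9
image of x^3: 32x^2 + (160/3)x + 200/9
image of x^4: -(256/3)x^3 - (640/3)x^2 - (1600/9)x - 4000/81
image of x^5: (640/3)x^4 + (6400/9)x^3 + (8000/9)x^2 + (40000/81)x + 25000/243
each image's coordinates form column j of the matrix


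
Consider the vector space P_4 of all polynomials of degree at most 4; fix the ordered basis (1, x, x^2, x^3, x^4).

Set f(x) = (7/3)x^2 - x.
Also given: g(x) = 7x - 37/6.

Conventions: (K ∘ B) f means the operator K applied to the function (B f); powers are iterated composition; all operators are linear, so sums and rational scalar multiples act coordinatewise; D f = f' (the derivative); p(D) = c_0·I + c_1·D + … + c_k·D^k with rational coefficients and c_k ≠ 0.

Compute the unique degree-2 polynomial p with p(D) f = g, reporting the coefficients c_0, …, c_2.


p(D) = (3/2)·D − D^2, i.e. c_0 = 0, c_1 = 3/2, c_2 = -1

D^0 f = (7/3)x^2 - x
D^1 f = (14/3)x - 1
D^2 f = 14/3
matching coefficients of g against c_0 f + c_1 Df + … from the top degree down determines the c_i
solution: c_0 = 0, c_1 = 3/2, c_2 = -1


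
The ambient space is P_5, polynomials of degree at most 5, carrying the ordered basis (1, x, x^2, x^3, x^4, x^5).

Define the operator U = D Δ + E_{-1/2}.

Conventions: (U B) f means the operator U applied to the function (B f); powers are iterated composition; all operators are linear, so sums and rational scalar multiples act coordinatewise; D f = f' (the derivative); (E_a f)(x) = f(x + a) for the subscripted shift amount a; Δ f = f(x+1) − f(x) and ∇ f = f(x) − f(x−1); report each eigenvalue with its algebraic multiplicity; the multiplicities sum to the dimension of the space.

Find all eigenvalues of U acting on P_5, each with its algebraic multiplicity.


image of 1: 1
image of x: x - 1/2
image of x^2: x^2 - x + 9/4
image of x^3: x^3 - (3/2)x^2 + (27/4)x + 23/8
image of x^4: x^4 - 2x^3 + (27/2)x^2 + (23/2)x + 65/16
image of x^5: x^5 - (5/2)x^4 + (45/2)x^3 + (115/4)x^2 + (325/16)x + 159/32
the matrix is upper triangular; its diagonal is (1, 1, 1, 1, 1, 1)
for a triangular matrix the eigenvalues are the diagonal entries, with algebraic multiplicity their repetition count

λ = 1 (multiplicity 6)


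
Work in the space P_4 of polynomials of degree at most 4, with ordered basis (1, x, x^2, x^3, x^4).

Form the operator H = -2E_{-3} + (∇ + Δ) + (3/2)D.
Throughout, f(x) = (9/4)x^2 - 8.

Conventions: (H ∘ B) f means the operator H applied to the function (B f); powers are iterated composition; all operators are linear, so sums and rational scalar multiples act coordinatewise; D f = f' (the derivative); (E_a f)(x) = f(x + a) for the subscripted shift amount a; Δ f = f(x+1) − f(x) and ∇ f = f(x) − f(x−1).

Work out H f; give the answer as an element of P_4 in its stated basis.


g(x) = -(9/2)x^2 + (171/4)x - 49/2

E_{-3} f = (9/4)x^2 - (27/2)x + 49/4
(-2E_{-3}) f = -(9/2)x^2 + 27x - 49/2
∇ f = (9/2)x - 9/4
Δ f = (9/2)x + 9/4
(∇ + Δ) f = 9x
D f = (9/2)x
((3/2)D) f = (27/4)x
(-2E_{-3} + (∇ + Δ) + (3/2)D) f = -(9/2)x^2 + (171/4)x - 49/2


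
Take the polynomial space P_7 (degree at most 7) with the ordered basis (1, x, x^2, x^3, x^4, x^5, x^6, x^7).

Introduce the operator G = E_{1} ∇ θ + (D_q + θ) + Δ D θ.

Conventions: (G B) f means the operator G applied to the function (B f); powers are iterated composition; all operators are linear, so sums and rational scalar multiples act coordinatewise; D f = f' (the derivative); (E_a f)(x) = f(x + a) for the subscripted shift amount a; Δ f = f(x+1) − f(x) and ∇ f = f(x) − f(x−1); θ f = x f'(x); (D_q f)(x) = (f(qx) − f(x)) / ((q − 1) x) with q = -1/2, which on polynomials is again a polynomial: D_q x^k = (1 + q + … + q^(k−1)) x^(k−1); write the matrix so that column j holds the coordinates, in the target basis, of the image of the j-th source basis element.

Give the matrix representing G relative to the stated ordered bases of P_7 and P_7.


image of 1: 0
image of x: x + 2
image of x^2: 2x^2 + (9/2)x + 6
image of x^3: 3x^3 + (39/4)x^2 + 27x + 12
image of x^4: 4x^4 + (133/8)x^3 + 72x^2 + 64x + 20
image of x^5: 5x^5 + (411/16)x^4 + 150x^3 + 200x^2 + 125x + 30
image of x^6: 6x^6 + (1173/32)x^5 + 270x^4 + 480x^3 + 450x^2 + 216x + 42
image of x^7: 7x^7 + (3179/64)x^6 + 441x^5 + 980x^4 + 1225x^3 + 882x^2 + 343x + 56
each image's coordinates form column j of the matrix

the matrix is [[0, 2, 6, 12, 20, 30, 42, 56]; [0, 1, 9/2, 27, 64, 125, 216, 343]; [0, 0, 2, 39/4, 72, 200, 450, 882]; [0, 0, 0, 3, 133/8, 150, 480, 1225]; [0, 0, 0, 0, 4, 411/16, 270, 980]; [0, 0, 0, 0, 0, 5, 1173/32, 441]; [0, 0, 0, 0, 0, 0, 6, 3179/64]; [0, 0, 0, 0, 0, 0, 0, 7]] (rows listed top to bottom)


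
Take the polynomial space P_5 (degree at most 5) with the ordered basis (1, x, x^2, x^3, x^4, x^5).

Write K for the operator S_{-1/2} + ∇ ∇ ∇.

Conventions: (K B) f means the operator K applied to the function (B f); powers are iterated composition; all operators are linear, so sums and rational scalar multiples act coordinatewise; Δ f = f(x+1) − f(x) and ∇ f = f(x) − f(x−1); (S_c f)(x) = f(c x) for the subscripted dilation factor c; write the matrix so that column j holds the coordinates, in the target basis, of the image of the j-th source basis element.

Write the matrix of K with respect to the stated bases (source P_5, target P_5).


the matrix is [[1, 0, 0, 6, -36, 150]; [0, -1/2, 0, 0, 24, -180]; [0, 0, 1/4, 0, 0, 60]; [0, 0, 0, -1/8, 0, 0]; [0, 0, 0, 0, 1/16, 0]; [0, 0, 0, 0, 0, -1/32]] (rows listed top to bottom)

image of 1: 1
image of x: -(1/2)x
image of x^2: (1/4)x^2
image of x^3: -(1/8)x^3 + 6
image of x^4: (1/16)x^4 + 24x - 36
image of x^5: -(1/32)x^5 + 60x^2 - 180x + 150
each image's coordinates form column j of the matrix


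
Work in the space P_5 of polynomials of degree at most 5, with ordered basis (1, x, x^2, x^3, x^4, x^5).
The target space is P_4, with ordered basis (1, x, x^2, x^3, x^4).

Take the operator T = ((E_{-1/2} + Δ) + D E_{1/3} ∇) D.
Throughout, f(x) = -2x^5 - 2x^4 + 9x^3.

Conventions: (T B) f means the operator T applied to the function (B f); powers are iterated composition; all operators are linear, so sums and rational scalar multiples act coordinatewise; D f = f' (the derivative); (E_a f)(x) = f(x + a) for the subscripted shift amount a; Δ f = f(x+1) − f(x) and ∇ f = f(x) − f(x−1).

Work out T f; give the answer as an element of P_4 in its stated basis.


D f = -10x^4 - 8x^3 + 27x^2
E_{-1/2} D f = -10x^4 + 12x^3 + 24x^2 - 28x + 57/8
Δ D f = -40x^3 - 84x^2 - 10x + 9
(E_{-1/2} + Δ) D f = -10x^4 - 28x^3 - 60x^2 - 38x + 129/8
∇ D f = -40x^3 + 36x^2 + 38x - 25
E_{1/3} ∇ D f = -40x^3 - 4x^2 + (146/3)x - 265/27
D E_{1/3} ∇ D f = -120x^2 - 8x + 146/3
((E_{-1/2} + Δ) + D E_{1/3} ∇) D f = -10x^4 - 28x^3 - 180x^2 - 46x + 1555/24

the image equals g(x) = -10x^4 - 28x^3 - 180x^2 - 46x + 1555/24


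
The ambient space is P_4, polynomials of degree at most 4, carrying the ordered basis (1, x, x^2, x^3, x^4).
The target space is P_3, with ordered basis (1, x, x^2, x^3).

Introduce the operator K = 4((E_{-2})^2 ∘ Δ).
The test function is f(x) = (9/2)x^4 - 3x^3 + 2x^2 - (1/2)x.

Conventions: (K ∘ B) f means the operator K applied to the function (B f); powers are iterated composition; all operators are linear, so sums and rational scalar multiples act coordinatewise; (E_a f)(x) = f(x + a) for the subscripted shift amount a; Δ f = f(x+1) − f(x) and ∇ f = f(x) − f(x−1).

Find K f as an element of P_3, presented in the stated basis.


Δ f = 18x^3 + 18x^2 + 13x + 3
E_{-2} Δ f = 18x^3 - 90x^2 + 157x - 95
E_{-2} E_{-2} Δ f = 18x^3 - 198x^2 + 733x - 913
(4((E_{-2})^2 ∘ Δ)) f = 72x^3 - 792x^2 + 2932x - 3652

g(x) = 72x^3 - 792x^2 + 2932x - 3652


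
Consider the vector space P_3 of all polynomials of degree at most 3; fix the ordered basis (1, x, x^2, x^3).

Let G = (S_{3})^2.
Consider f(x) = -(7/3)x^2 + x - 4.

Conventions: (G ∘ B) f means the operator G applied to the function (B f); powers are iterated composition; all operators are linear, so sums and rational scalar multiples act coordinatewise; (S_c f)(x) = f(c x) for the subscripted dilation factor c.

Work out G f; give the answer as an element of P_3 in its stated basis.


the result is g(x) = -189x^2 + 9x - 4

S_{3} f = -21x^2 + 3x - 4
S_{3} S_{3} f = -189x^2 + 9x - 4


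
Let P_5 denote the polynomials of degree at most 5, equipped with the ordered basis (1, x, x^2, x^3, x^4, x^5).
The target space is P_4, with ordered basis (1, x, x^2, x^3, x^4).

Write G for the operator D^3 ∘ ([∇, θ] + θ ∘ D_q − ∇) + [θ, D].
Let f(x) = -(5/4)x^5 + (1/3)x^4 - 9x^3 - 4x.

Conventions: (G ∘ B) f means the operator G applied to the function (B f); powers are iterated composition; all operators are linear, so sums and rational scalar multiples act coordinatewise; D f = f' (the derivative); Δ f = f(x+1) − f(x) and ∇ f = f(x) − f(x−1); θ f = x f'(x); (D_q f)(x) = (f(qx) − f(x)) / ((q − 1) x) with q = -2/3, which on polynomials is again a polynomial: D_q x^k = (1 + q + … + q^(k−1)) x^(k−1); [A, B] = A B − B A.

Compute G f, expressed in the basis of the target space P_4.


g(x) = (25/4)x^4 - (4/3)x^3 + 27x^2 - (2200/27)x + 737/9

θ f = -(25/4)x^5 + (4/3)x^4 - 27x^3 - 4x
∇ θ f = -(125/4)x^4 + (407/6)x^3 - (303/2)x^2 + (1411/12)x - 463/12
∇ f = -(25/4)x^4 + (83/6)x^3 - (83/2)x^2 + (415/12)x - 175/12
θ ∇ f = -25x^4 + (83/2)x^3 - 83x^2 + (415/12)x
[∇, θ] f = -(25/4)x^4 + (79/3)x^3 - (137/2)x^2 + 83x - 463/12
D_q f = -(275/324)x^4 + (13/81)x^3 - 7x^2 - 4
θ D_q f = -(275/81)x^4 + (13/27)x^3 - 14x^2
∇ f = -(25/4)x^4 + (83/6)x^3 - (83/2)x^2 + (415/12)x - 175/12
(-∇) f = (25/4)x^4 - (83/6)x^3 + (83/2)x^2 - (415/12)x + 175/12
([∇, θ] + θ ∘ D_q − ∇) f = -(275/81)x^4 + (701/54)x^3 - 41x^2 + (581/12)x - 24
D ([∇, θ] + θ ∘ D_q − ∇) f = -(1100/81)x^3 + (701/18)x^2 - 82x + 581/12
D D ([∇, θ] + θ ∘ D_q − ∇) f = -(1100/27)x^2 + (701/9)x - 82
D D D ([∇, θ] + θ ∘ D_q − ∇) f = -(2200/27)x + 701/9
D f = -(25/4)x^4 + (4/3)x^3 - 27x^2 - 4
θ D f = -25x^4 + 4x^3 - 54x^2
θ f = -(25/4)x^5 + (4/3)x^4 - 27x^3 - 4x
D θ f = -(125/4)x^4 + (16/3)x^3 - 81x^2 - 4
[θ, D] f = (25/4)x^4 - (4/3)x^3 + 27x^2 + 4
(D^3 ∘ ([∇, θ] + θ ∘ D_q − ∇) + [θ, D]) f = (25/4)x^4 - (4/3)x^3 + 27x^2 - (2200/27)x + 737/9


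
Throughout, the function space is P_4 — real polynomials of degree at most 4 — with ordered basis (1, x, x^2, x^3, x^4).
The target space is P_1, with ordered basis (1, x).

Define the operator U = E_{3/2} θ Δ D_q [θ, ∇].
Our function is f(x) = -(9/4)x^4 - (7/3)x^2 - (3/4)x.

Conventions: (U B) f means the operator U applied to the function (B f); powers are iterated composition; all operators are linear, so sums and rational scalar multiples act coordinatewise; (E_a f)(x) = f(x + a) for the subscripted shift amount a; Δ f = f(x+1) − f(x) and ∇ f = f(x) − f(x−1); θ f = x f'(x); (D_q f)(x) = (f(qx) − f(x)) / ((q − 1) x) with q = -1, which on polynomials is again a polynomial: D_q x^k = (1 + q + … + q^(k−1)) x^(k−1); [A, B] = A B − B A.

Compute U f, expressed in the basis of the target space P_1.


∇ f = -9x^3 + (27/2)x^2 - (41/3)x + 23/6
θ ∇ f = -27x^3 + 27x^2 - (41/3)x
θ f = -9x^4 - (14/3)x^2 - (3/4)x
∇ θ f = -36x^3 + 54x^2 - (136/3)x + 155/12
[θ, ∇] f = 9x^3 - 27x^2 + (95/3)x - 155/12
D_q [θ, ∇] f = 9x^2 + 95/3
Δ D_q [θ, ∇] f = 18x + 9
θ Δ D_q [θ, ∇] f = 18x
E_{3/2} (θ Δ D_q) [θ, ∇] f = 18x + 27

g(x) = 18x + 27


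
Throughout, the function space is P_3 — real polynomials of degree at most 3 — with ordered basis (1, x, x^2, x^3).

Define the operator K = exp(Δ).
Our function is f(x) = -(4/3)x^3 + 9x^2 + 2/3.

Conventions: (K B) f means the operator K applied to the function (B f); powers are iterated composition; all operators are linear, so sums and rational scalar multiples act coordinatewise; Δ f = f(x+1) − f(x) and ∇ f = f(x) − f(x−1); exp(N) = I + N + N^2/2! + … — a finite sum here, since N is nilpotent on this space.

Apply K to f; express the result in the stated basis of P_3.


the result is g(x) = -(4/3)x^3 + 5x^2 + 10x + 12

order-1 term: -4x^2 + 14x + 23/3
order-2 term: -4x + 5
order-3 term: -4/3
the series for exp(Δ) f terminates at order 3
exp(Δ) f = -(4/3)x^3 + 5x^2 + 10x + 12


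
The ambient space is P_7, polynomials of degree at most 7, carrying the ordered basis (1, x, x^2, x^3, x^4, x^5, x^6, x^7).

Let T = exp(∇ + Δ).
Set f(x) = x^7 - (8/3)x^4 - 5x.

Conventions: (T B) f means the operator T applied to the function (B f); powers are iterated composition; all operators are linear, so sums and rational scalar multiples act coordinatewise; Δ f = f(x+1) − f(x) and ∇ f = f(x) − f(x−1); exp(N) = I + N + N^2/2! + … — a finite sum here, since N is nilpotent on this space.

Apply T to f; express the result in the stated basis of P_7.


order-1 term: 14x^6 + 70x^4 - (64/3)x^3 + 42x^2 - (64/3)x - 8
order-2 term: 84x^5 + 560x^3 - 64x^2 + 448x - 128/3
order-3 term: 280x^4 + 1680x^2 - (256/3)x + 728
order-4 term: 560x^3 + 2240x - 128/3
order-5 term: 672x^2 + 1120
order-6 term: 448x
order-7 term: 128
the series for exp(∇ + Δ) f terminates at order 7
exp(∇ + Δ) f = x^7 + 14x^6 + 84x^5 + (1042/3)x^4 + (3296/3)x^3 + 2330x^2 + (9073/3)x + 5648/3

g(x) = x^7 + 14x^6 + 84x^5 + (1042/3)x^4 + (3296/3)x^3 + 2330x^2 + (9073/3)x + 5648/3
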